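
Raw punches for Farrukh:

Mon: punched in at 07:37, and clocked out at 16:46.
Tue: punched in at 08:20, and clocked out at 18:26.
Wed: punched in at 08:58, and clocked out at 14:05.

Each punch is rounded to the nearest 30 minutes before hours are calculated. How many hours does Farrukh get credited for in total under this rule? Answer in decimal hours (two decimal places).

Mon: in 07:37→07:30, out 16:46→17:00; 9 h 30 min
Tue: in 08:20→08:30, out 18:26→18:30; 10 h 0 min
Wed: in 08:58→09:00, out 14:05→14:00; 5 h 0 min
Total credited: 24 h 30 min.

24.50 hours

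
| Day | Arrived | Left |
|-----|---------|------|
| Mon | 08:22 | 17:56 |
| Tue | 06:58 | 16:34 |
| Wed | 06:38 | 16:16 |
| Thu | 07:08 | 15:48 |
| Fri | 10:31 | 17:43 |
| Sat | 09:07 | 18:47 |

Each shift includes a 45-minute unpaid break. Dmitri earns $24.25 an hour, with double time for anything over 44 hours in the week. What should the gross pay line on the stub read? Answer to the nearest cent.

$1349.92

Mon: 08:22–17:56 = 9 h 34 min; less 45 min break → 8 h 49 min
Tue: 06:58–16:34 = 9 h 36 min; less 45 min break → 8 h 51 min
Wed: 06:38–16:16 = 9 h 38 min; less 45 min break → 8 h 53 min
Thu: 07:08–15:48 = 8 h 40 min; less 45 min break → 7 h 55 min
Fri: 10:31–17:43 = 7 h 12 min; less 45 min break → 6 h 27 min
Sat: 09:07–18:47 = 9 h 40 min; less 45 min break → 8 h 55 min
Total worked: 49 h 50 min = 2990 min.
Regular 44 h 0 min = 2640 min at $24.25/h; overtime 5 h 50 min = 350 min at $48.50/h.
Pay = (2640 × $24.25 + 350 × $48.50) ÷ 60 = $1349.92.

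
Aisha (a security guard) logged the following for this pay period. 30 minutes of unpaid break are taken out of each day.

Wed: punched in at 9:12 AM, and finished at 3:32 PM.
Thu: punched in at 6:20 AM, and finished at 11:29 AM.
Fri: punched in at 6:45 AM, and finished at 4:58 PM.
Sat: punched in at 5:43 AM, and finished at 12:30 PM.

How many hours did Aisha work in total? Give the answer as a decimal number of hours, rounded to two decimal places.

Wed: 9:12 AM–3:32 PM = 6 h 20 min; less 30 min break → 5 h 50 min
Thu: 6:20 AM–11:29 AM = 5 h 9 min; less 30 min break → 4 h 39 min
Fri: 6:45 AM–4:58 PM = 10 h 13 min; less 30 min break → 9 h 43 min
Sat: 5:43 AM–12:30 PM = 6 h 47 min; less 30 min break → 6 h 17 min
Total: 5 h 50 min + 4 h 39 min + 9 h 43 min + 6 h 17 min = 26 h 29 min.

26.48 hours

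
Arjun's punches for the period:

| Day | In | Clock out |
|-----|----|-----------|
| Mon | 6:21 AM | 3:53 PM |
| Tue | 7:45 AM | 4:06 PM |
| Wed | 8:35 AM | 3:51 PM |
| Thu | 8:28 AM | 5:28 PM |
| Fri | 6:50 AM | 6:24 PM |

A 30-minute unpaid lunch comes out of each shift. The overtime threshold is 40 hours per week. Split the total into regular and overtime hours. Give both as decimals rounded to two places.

Mon: 6:21 AM–3:53 PM = 9 h 32 min; less 30 min break → 9 h 2 min
Tue: 7:45 AM–4:06 PM = 8 h 21 min; less 30 min break → 7 h 51 min
Wed: 8:35 AM–3:51 PM = 7 h 16 min; less 30 min break → 6 h 46 min
Thu: 8:28 AM–5:28 PM = 9 h 0 min; less 30 min break → 8 h 30 min
Fri: 6:50 AM–6:24 PM = 11 h 34 min; less 30 min break → 11 h 4 min
Total worked: 43 h 13 min = 43.22 h.
Threshold 40 h → overtime 3 h 13 min, regular 40 h 0 min.

Regular 40.00 hours, overtime 3.22 hours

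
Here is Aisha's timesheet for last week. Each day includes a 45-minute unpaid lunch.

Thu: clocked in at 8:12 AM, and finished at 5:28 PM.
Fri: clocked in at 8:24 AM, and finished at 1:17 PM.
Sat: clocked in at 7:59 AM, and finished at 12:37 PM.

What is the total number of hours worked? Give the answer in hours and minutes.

16 h 32 min

Thu: 8:12 AM–5:28 PM = 9 h 16 min; less 45 min break → 8 h 31 min
Fri: 8:24 AM–1:17 PM = 4 h 53 min; less 45 min break → 4 h 8 min
Sat: 7:59 AM–12:37 PM = 4 h 38 min; less 45 min break → 3 h 53 min
Total: 8 h 31 min + 4 h 8 min + 3 h 53 min = 16 h 32 min.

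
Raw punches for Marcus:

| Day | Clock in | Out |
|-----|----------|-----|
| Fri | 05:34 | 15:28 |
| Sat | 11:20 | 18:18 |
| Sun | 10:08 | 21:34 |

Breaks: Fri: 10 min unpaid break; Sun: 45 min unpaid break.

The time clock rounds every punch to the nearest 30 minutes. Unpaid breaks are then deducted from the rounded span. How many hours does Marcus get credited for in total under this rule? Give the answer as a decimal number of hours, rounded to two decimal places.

27.58 hours

Fri: in 05:34→05:30, out 15:28→15:30; 10 h 0 min − 10 min = 9 h 50 min
Sat: in 11:20→11:30, out 18:18→18:30; 7 h 0 min
Sun: in 10:08→10:00, out 21:34→21:30; 11 h 30 min − 45 min = 10 h 45 min
Total credited: 27 h 35 min.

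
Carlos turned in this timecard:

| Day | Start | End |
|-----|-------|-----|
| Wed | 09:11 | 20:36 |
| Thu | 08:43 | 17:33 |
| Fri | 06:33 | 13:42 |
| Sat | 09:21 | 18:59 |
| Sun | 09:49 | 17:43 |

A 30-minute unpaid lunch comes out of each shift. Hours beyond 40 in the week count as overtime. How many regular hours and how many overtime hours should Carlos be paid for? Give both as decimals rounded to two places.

Wed: 09:11–20:36 = 11 h 25 min; less 30 min break → 10 h 55 min
Thu: 08:43–17:33 = 8 h 50 min; less 30 min break → 8 h 20 min
Fri: 06:33–13:42 = 7 h 9 min; less 30 min break → 6 h 39 min
Sat: 09:21–18:59 = 9 h 38 min; less 30 min break → 9 h 8 min
Sun: 09:49–17:43 = 7 h 54 min; less 30 min break → 7 h 24 min
Total worked: 42 h 26 min = 42.43 h.
Threshold 40 h → overtime 2 h 26 min, regular 40 h 0 min.

Regular 40.00 hours, overtime 2.43 hours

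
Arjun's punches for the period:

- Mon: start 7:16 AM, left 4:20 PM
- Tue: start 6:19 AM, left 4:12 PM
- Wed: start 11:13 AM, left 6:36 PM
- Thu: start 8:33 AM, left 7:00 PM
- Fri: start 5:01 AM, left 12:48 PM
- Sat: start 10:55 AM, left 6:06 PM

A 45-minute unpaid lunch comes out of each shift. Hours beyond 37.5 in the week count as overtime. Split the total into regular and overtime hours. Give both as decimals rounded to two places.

Mon: 7:16 AM–4:20 PM = 9 h 4 min; less 45 min break → 8 h 19 min
Tue: 6:19 AM–4:12 PM = 9 h 53 min; less 45 min break → 9 h 8 min
Wed: 11:13 AM–6:36 PM = 7 h 23 min; less 45 min break → 6 h 38 min
Thu: 8:33 AM–7:00 PM = 10 h 27 min; less 45 min break → 9 h 42 min
Fri: 5:01 AM–12:48 PM = 7 h 47 min; less 45 min break → 7 h 2 min
Sat: 10:55 AM–6:06 PM = 7 h 11 min; less 45 min break → 6 h 26 min
Total worked: 47 h 15 min = 47.25 h.
Threshold 37.5 h → overtime 9 h 45 min, regular 37 h 30 min.

Regular 37.50 hours, overtime 9.75 hours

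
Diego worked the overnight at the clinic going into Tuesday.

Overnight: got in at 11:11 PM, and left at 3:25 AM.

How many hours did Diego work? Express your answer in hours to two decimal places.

Overnight: 11:11 PM → midnight = 0 h 49 min; midnight → 3:25 AM = 3 h 25 min; span 4 h 14 min

4.23 hours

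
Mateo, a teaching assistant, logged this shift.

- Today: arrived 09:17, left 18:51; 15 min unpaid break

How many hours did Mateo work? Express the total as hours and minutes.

Today: 09:17–18:51 = 9 h 34 min; less 15 min break → 9 h 19 min

9 h 19 min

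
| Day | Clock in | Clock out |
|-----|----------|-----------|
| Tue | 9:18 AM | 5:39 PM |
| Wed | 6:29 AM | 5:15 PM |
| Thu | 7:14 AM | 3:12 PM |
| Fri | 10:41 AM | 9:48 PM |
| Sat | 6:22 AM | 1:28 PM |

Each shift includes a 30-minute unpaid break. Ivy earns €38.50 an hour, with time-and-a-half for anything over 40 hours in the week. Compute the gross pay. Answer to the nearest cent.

Tue: 9:18 AM–5:39 PM = 8 h 21 min; less 30 min break → 7 h 51 min
Wed: 6:29 AM–5:15 PM = 10 h 46 min; less 30 min break → 10 h 16 min
Thu: 7:14 AM–3:12 PM = 7 h 58 min; less 30 min break → 7 h 28 min
Fri: 10:41 AM–9:48 PM = 11 h 7 min; less 30 min break → 10 h 37 min
Sat: 6:22 AM–1:28 PM = 7 h 6 min; less 30 min break → 6 h 36 min
Total worked: 42 h 48 min = 2568 min.
Regular 40 h 0 min = 2400 min at €38.50/h; overtime 2 h 48 min = 168 min at €57.75/h.
Pay = (2400 × €38.50 + 168 × €57.75) ÷ 60 = €1701.70.

€1701.70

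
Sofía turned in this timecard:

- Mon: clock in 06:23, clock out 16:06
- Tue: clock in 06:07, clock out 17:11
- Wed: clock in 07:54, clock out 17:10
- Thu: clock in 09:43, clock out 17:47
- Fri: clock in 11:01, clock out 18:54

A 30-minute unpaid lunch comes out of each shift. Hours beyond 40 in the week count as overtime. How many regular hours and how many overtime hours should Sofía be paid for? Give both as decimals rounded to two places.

Regular 40.00 hours, overtime 3.50 hours

Mon: 06:23–16:06 = 9 h 43 min; less 30 min break → 9 h 13 min
Tue: 06:07–17:11 = 11 h 4 min; less 30 min break → 10 h 34 min
Wed: 07:54–17:10 = 9 h 16 min; less 30 min break → 8 h 46 min
Thu: 09:43–17:47 = 8 h 4 min; less 30 min break → 7 h 34 min
Fri: 11:01–18:54 = 7 h 53 min; less 30 min break → 7 h 23 min
Total worked: 43 h 30 min = 43.50 h.
Threshold 40 h → overtime 3 h 30 min, regular 40 h 0 min.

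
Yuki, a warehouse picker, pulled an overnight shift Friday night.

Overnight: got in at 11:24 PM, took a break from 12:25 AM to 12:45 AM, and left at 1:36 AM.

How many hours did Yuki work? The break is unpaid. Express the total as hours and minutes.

1 h 52 min

Overnight: 11:24 PM → midnight = 0 h 36 min; midnight → 1:36 AM = 1 h 36 min; span 2 h 12 min; less 20 min break → 1 h 52 min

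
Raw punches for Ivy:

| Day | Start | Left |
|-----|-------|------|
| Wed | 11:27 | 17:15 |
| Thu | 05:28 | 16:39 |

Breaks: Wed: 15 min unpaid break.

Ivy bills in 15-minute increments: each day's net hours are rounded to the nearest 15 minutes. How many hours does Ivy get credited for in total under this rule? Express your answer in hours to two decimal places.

Wed: 11:27–17:15 = 5 h 48 min − 15 min = 5 h 33 min → rounds to 5 h 30 min
Thu: 05:28–16:39 = 11 h 11 min → rounds to 11 h 15 min
Total credited: 16 h 45 min.

16.75 hours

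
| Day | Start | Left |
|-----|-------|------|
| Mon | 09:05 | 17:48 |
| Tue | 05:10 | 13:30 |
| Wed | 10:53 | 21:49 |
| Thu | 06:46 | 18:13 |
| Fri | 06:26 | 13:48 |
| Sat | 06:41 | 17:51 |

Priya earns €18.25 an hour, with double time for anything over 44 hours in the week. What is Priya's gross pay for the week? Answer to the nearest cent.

€1312.78

Mon: 09:05–17:48 = 8 h 43 min
Tue: 05:10–13:30 = 8 h 20 min
Wed: 10:53–21:49 = 10 h 56 min
Thu: 06:46–18:13 = 11 h 27 min
Fri: 06:26–13:48 = 7 h 22 min
Sat: 06:41–17:51 = 11 h 10 min
Total worked: 57 h 58 min = 3478 min.
Regular 44 h 0 min = 2640 min at €18.25/h; overtime 13 h 58 min = 838 min at €36.50/h.
Pay = (2640 × €18.25 + 838 × €36.50) ÷ 60 = €1312.78.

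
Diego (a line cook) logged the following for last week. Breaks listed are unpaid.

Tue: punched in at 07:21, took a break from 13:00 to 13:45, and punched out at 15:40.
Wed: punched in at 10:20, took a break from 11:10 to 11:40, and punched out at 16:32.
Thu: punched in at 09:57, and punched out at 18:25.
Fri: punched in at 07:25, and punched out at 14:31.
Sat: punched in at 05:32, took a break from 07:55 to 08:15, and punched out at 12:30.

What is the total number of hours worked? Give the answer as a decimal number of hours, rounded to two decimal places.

35.47 hours

Tue: 07:21–15:40 = 8 h 19 min; less 45 min break → 7 h 34 min
Wed: 10:20–16:32 = 6 h 12 min; less 30 min break → 5 h 42 min
Thu: 09:57–18:25 = 8 h 28 min
Fri: 07:25–14:31 = 7 h 6 min
Sat: 05:32–12:30 = 6 h 58 min; less 20 min break → 6 h 38 min
Total: 7 h 34 min + 5 h 42 min + 8 h 28 min + 7 h 6 min + 6 h 38 min = 35 h 28 min.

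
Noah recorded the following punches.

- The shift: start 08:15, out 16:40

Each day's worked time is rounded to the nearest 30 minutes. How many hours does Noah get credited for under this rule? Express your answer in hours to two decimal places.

The shift: 08:15–16:40 = 8 h 25 min → rounds to 8 h 30 min

8.50 hours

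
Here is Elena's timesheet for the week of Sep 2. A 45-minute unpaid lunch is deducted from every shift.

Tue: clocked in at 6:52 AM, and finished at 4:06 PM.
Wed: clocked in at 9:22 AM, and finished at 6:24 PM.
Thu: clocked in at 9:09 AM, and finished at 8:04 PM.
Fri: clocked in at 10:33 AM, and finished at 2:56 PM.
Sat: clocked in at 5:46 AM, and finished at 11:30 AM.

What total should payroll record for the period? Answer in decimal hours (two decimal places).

Tue: 6:52 AM–4:06 PM = 9 h 14 min; less 45 min break → 8 h 29 min
Wed: 9:22 AM–6:24 PM = 9 h 2 min; less 45 min break → 8 h 17 min
Thu: 9:09 AM–8:04 PM = 10 h 55 min; less 45 min break → 10 h 10 min
Fri: 10:33 AM–2:56 PM = 4 h 23 min; less 45 min break → 3 h 38 min
Sat: 5:46 AM–11:30 AM = 5 h 44 min; less 45 min break → 4 h 59 min
Total: 8 h 29 min + 8 h 17 min + 10 h 10 min + 3 h 38 min + 4 h 59 min = 35 h 33 min.

35.55 hours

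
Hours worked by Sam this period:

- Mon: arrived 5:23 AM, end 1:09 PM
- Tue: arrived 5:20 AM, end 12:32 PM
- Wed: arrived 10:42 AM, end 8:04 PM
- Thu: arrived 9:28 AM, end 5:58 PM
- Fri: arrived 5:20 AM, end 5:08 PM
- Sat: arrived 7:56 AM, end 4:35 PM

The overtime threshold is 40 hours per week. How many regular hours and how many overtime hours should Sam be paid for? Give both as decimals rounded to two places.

Mon: 5:23 AM–1:09 PM = 7 h 46 min
Tue: 5:20 AM–12:32 PM = 7 h 12 min
Wed: 10:42 AM–8:04 PM = 9 h 22 min
Thu: 9:28 AM–5:58 PM = 8 h 30 min
Fri: 5:20 AM–5:08 PM = 11 h 48 min
Sat: 7:56 AM–4:35 PM = 8 h 39 min
Total worked: 53 h 17 min = 53.28 h.
Threshold 40 h → overtime 13 h 17 min, regular 40 h 0 min.

Regular 40.00 hours, overtime 13.28 hours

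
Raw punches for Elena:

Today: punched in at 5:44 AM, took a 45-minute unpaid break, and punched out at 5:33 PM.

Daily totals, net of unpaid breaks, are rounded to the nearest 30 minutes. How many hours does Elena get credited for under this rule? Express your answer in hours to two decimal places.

Today: 5:44 AM–5:33 PM = 11 h 49 min − 45 min = 11 h 4 min → rounds to 11 h 0 min

11.00 hours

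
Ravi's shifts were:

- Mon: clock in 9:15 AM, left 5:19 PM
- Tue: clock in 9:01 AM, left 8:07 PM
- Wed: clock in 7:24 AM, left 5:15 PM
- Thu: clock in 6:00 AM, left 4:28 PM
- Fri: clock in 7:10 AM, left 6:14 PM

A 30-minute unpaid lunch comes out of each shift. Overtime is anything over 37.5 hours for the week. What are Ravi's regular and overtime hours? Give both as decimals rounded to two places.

Regular 37.50 hours, overtime 10.55 hours

Mon: 9:15 AM–5:19 PM = 8 h 4 min; less 30 min break → 7 h 34 min
Tue: 9:01 AM–8:07 PM = 11 h 6 min; less 30 min break → 10 h 36 min
Wed: 7:24 AM–5:15 PM = 9 h 51 min; less 30 min break → 9 h 21 min
Thu: 6:00 AM–4:28 PM = 10 h 28 min; less 30 min break → 9 h 58 min
Fri: 7:10 AM–6:14 PM = 11 h 4 min; less 30 min break → 10 h 34 min
Total worked: 48 h 3 min = 48.05 h.
Threshold 37.5 h → overtime 10 h 33 min, regular 37 h 30 min.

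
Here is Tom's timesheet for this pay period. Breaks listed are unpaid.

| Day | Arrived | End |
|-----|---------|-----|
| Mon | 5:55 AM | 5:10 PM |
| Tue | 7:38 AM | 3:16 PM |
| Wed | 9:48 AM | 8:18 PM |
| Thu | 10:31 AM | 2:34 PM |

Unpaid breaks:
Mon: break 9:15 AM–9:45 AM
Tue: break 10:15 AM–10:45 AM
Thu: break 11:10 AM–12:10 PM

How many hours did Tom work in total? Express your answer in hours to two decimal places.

31.43 hours

Mon: 5:55 AM–5:10 PM = 11 h 15 min; less 30 min break → 10 h 45 min
Tue: 7:38 AM–3:16 PM = 7 h 38 min; less 30 min break → 7 h 8 min
Wed: 9:48 AM–8:18 PM = 10 h 30 min
Thu: 10:31 AM–2:34 PM = 4 h 3 min; less 60 min break → 3 h 3 min
Total: 10 h 45 min + 7 h 8 min + 10 h 30 min + 3 h 3 min = 31 h 26 min.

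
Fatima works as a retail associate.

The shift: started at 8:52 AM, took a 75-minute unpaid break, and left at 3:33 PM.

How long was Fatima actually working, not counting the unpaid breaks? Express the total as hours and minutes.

5 h 26 min

The shift: 8:52 AM–3:33 PM = 6 h 41 min; less 75 min break → 5 h 26 min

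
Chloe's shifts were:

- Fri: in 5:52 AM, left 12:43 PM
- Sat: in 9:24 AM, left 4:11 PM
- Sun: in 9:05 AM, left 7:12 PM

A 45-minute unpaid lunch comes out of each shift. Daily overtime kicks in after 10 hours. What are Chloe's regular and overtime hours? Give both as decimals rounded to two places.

Fri: 5:52 AM–12:43 PM = 6 h 51 min; less 45 min break → 6 h 6 min
Sat: 9:24 AM–4:11 PM = 6 h 47 min; less 45 min break → 6 h 2 min
Sun: 9:05 AM–7:12 PM = 10 h 7 min; less 45 min break → 9 h 22 min
Fri reg 6 h 6 min / OT 0 h 0 min; Sat reg 6 h 2 min / OT 0 h 0 min; Sun reg 9 h 22 min / OT 0 h 0 min.
Totals: regular 21 h 30 min, overtime 0 h 0 min.

Regular 21.50 hours, overtime 0.00 hours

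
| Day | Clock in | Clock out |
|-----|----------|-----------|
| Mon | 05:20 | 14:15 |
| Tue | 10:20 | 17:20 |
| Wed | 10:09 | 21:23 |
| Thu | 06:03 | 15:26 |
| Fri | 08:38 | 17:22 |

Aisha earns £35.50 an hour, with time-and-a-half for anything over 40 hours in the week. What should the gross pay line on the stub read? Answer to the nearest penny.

£1700.45

Mon: 05:20–14:15 = 8 h 55 min
Tue: 10:20–17:20 = 7 h 0 min
Wed: 10:09–21:23 = 11 h 14 min
Thu: 06:03–15:26 = 9 h 23 min
Fri: 08:38–17:22 = 8 h 44 min
Total worked: 45 h 16 min = 2716 min.
Regular 40 h 0 min = 2400 min at £35.50/h; overtime 5 h 16 min = 316 min at £53.25/h.
Pay = (2400 × £35.50 + 316 × £53.25) ÷ 60 = £1700.45.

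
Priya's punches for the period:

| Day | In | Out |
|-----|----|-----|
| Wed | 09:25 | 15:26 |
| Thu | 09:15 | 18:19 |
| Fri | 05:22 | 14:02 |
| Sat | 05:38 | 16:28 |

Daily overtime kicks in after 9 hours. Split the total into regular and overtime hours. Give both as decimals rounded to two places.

Wed: 09:25–15:26 = 6 h 1 min
Thu: 09:15–18:19 = 9 h 4 min
Fri: 05:22–14:02 = 8 h 40 min
Sat: 05:38–16:28 = 10 h 50 min
Wed reg 6 h 1 min / OT 0 h 0 min; Thu reg 9 h 0 min / OT 0 h 4 min; Fri reg 8 h 40 min / OT 0 h 0 min; Sat reg 9 h 0 min / OT 1 h 50 min.
Totals: regular 32 h 41 min, overtime 1 h 54 min.

Regular 32.68 hours, overtime 1.90 hours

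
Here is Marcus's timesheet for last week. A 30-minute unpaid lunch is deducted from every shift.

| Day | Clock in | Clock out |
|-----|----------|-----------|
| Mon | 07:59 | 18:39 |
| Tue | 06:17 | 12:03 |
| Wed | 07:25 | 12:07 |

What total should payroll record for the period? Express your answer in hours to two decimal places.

Mon: 07:59–18:39 = 10 h 40 min; less 30 min break → 10 h 10 min
Tue: 06:17–12:03 = 5 h 46 min; less 30 min break → 5 h 16 min
Wed: 07:25–12:07 = 4 h 42 min; less 30 min break → 4 h 12 min
Total: 10 h 10 min + 5 h 16 min + 4 h 12 min = 19 h 38 min.

19.63 hours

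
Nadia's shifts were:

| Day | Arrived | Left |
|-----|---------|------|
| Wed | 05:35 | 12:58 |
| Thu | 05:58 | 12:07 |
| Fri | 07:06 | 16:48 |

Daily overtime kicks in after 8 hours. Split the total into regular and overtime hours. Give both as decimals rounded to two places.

Wed: 05:35–12:58 = 7 h 23 min
Thu: 05:58–12:07 = 6 h 9 min
Fri: 07:06–16:48 = 9 h 42 min
Wed reg 7 h 23 min / OT 0 h 0 min; Thu reg 6 h 9 min / OT 0 h 0 min; Fri reg 8 h 0 min / OT 1 h 42 min.
Totals: regular 21 h 32 min, overtime 1 h 42 min.

Regular 21.53 hours, overtime 1.70 hours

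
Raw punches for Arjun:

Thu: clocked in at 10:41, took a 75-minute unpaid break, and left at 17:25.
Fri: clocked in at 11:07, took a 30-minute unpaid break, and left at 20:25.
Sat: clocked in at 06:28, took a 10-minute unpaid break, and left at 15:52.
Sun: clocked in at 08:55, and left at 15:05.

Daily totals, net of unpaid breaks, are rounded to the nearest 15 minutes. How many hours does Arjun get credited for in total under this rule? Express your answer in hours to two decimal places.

Thu: 10:41–17:25 = 6 h 44 min − 75 min = 5 h 29 min → rounds to 5 h 30 min
Fri: 11:07–20:25 = 9 h 18 min − 30 min = 8 h 48 min → rounds to 8 h 45 min
Sat: 06:28–15:52 = 9 h 24 min − 10 min = 9 h 14 min → rounds to 9 h 15 min
Sun: 08:55–15:05 = 6 h 10 min → rounds to 6 h 15 min
Total credited: 29 h 45 min.

29.75 hours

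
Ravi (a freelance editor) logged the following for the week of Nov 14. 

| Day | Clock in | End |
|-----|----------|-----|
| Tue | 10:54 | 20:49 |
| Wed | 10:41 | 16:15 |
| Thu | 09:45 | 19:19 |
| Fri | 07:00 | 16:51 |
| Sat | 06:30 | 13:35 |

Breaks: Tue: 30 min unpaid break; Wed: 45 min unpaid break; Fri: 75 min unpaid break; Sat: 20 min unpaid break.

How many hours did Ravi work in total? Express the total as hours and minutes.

39 h 9 min

Tue: 10:54–20:49 = 9 h 55 min; less 30 min break → 9 h 25 min
Wed: 10:41–16:15 = 5 h 34 min; less 45 min break → 4 h 49 min
Thu: 09:45–19:19 = 9 h 34 min
Fri: 07:00–16:51 = 9 h 51 min; less 75 min break → 8 h 36 min
Sat: 06:30–13:35 = 7 h 5 min; less 20 min break → 6 h 45 min
Total: 9 h 25 min + 4 h 49 min + 9 h 34 min + 8 h 36 min + 6 h 45 min = 39 h 9 min.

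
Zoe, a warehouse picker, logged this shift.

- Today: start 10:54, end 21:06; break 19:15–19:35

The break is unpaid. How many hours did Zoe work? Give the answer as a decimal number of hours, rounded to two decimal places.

Today: 10:54–21:06 = 10 h 12 min; less 20 min break → 9 h 52 min

9.87 hours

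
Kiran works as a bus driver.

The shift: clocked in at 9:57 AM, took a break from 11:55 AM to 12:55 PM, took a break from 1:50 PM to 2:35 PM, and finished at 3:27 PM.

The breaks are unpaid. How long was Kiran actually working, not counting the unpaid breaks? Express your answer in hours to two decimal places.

The shift: 9:57 AM–3:27 PM = 5 h 30 min; less 105 min break → 3 h 45 min

3.75 hours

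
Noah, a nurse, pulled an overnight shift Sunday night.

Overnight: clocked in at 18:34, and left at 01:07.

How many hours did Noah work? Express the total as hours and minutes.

Overnight: 18:34 → midnight = 5 h 26 min; midnight → 01:07 = 1 h 7 min; span 6 h 33 min

6 h 33 min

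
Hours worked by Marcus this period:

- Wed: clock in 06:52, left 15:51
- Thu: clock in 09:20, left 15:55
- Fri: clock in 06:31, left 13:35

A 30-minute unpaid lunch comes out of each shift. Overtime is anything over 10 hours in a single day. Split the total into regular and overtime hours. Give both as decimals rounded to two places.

Regular 21.13 hours, overtime 0.00 hours

Wed: 06:52–15:51 = 8 h 59 min; less 30 min break → 8 h 29 min
Thu: 09:20–15:55 = 6 h 35 min; less 30 min break → 6 h 5 min
Fri: 06:31–13:35 = 7 h 4 min; less 30 min break → 6 h 34 min
Wed reg 8 h 29 min / OT 0 h 0 min; Thu reg 6 h 5 min / OT 0 h 0 min; Fri reg 6 h 34 min / OT 0 h 0 min.
Totals: regular 21 h 8 min, overtime 0 h 0 min.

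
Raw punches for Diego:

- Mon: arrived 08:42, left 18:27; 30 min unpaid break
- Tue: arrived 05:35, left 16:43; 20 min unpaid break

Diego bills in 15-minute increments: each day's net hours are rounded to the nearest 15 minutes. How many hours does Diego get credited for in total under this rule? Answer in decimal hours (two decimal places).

20.00 hours

Mon: 08:42–18:27 = 9 h 45 min − 30 min = 9 h 15 min → rounds to 9 h 15 min
Tue: 05:35–16:43 = 11 h 8 min − 20 min = 10 h 48 min → rounds to 10 h 45 min
Total credited: 20 h 0 min.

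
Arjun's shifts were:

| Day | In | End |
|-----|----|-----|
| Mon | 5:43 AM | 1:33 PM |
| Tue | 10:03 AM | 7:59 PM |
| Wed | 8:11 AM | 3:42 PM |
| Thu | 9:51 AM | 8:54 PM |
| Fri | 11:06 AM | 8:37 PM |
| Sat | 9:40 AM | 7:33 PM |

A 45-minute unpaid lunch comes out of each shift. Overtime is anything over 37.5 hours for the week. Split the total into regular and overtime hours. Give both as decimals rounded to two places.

Regular 37.50 hours, overtime 13.73 hours

Mon: 5:43 AM–1:33 PM = 7 h 50 min; less 45 min break → 7 h 5 min
Tue: 10:03 AM–7:59 PM = 9 h 56 min; less 45 min break → 9 h 11 min
Wed: 8:11 AM–3:42 PM = 7 h 31 min; less 45 min break → 6 h 46 min
Thu: 9:51 AM–8:54 PM = 11 h 3 min; less 45 min break → 10 h 18 min
Fri: 11:06 AM–8:37 PM = 9 h 31 min; less 45 min break → 8 h 46 min
Sat: 9:40 AM–7:33 PM = 9 h 53 min; less 45 min break → 9 h 8 min
Total worked: 51 h 14 min = 51.23 h.
Threshold 37.5 h → overtime 13 h 44 min, regular 37 h 30 min.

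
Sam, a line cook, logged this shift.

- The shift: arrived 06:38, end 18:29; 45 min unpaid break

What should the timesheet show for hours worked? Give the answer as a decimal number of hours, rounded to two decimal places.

The shift: 06:38–18:29 = 11 h 51 min; less 45 min break → 11 h 6 min

11.10 hours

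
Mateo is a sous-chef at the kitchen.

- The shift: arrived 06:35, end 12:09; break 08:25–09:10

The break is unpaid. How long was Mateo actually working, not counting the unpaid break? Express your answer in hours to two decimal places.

The shift: 06:35–12:09 = 5 h 34 min; less 45 min break → 4 h 49 min

4.82 hours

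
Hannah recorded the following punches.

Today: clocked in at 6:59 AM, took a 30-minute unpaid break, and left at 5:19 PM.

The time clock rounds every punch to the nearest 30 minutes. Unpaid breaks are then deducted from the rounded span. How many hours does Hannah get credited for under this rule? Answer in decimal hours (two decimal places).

Today: in 6:59 AM→7:00 AM, out 5:19 PM→5:30 PM; 10 h 30 min − 30 min = 10 h 0 min

10.00 hours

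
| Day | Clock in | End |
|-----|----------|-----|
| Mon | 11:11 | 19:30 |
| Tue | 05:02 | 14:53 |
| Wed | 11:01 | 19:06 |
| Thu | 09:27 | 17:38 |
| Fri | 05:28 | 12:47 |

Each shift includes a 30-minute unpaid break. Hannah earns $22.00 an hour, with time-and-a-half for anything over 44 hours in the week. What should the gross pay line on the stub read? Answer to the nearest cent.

Mon: 11:11–19:30 = 8 h 19 min; less 30 min break → 7 h 49 min
Tue: 05:02–14:53 = 9 h 51 min; less 30 min break → 9 h 21 min
Wed: 11:01–19:06 = 8 h 5 min; less 30 min break → 7 h 35 min
Thu: 09:27–17:38 = 8 h 11 min; less 30 min break → 7 h 41 min
Fri: 05:28–12:47 = 7 h 19 min; less 30 min break → 6 h 49 min
Total worked: 39 h 15 min = 2355 min.
Regular 39 h 15 min = 2355 min at $22.00/h; overtime 0 h 0 min = 0 min at $33.00/h.
Pay = (2355 × $22.00 + 0 × $33.00) ÷ 60 = $863.50.

$863.50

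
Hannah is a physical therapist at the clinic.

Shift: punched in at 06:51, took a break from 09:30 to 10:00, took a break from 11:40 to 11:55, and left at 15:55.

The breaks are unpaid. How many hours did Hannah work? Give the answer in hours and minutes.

Shift: 06:51–15:55 = 9 h 4 min; less 45 min break → 8 h 19 min

8 h 19 min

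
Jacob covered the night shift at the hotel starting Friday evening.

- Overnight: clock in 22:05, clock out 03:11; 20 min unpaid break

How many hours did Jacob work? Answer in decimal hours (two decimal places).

4.77 hours

Overnight: 22:05 → midnight = 1 h 55 min; midnight → 03:11 = 3 h 11 min; span 5 h 6 min; less 20 min break → 4 h 46 min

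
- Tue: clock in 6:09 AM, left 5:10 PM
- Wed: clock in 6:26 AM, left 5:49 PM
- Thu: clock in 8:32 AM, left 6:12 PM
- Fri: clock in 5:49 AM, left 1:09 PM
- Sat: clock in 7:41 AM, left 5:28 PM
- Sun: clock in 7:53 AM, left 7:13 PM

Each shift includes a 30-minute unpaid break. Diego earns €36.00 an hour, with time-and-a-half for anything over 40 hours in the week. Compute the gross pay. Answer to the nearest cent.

Tue: 6:09 AM–5:10 PM = 11 h 1 min; less 30 min break → 10 h 31 min
Wed: 6:26 AM–5:49 PM = 11 h 23 min; less 30 min break → 10 h 53 min
Thu: 8:32 AM–6:12 PM = 9 h 40 min; less 30 min break → 9 h 10 min
Fri: 5:49 AM–1:09 PM = 7 h 20 min; less 30 min break → 6 h 50 min
Sat: 7:41 AM–5:28 PM = 9 h 47 min; less 30 min break → 9 h 17 min
Sun: 7:53 AM–7:13 PM = 11 h 20 min; less 30 min break → 10 h 50 min
Total worked: 57 h 31 min = 3451 min.
Regular 40 h 0 min = 2400 min at €36.00/h; overtime 17 h 31 min = 1051 min at €54.00/h.
Pay = (2400 × €36.00 + 1051 × €54.00) ÷ 60 = €2385.90.

€2385.90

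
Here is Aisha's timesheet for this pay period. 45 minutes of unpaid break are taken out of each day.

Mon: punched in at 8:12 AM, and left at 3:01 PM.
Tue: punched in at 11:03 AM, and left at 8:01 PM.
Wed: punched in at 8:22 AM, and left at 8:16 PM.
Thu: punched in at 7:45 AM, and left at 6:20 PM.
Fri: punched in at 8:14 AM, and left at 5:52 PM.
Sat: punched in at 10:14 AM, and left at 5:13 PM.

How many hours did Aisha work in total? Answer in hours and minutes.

Mon: 8:12 AM–3:01 PM = 6 h 49 min; less 45 min break → 6 h 4 min
Tue: 11:03 AM–8:01 PM = 8 h 58 min; less 45 min break → 8 h 13 min
Wed: 8:22 AM–8:16 PM = 11 h 54 min; less 45 min break → 11 h 9 min
Thu: 7:45 AM–6:20 PM = 10 h 35 min; less 45 min break → 9 h 50 min
Fri: 8:14 AM–5:52 PM = 9 h 38 min; less 45 min break → 8 h 53 min
Sat: 10:14 AM–5:13 PM = 6 h 59 min; less 45 min break → 6 h 14 min
Total: 6 h 4 min + 8 h 13 min + 11 h 9 min + 9 h 50 min + 8 h 53 min + 6 h 14 min = 50 h 23 min.

50 h 23 min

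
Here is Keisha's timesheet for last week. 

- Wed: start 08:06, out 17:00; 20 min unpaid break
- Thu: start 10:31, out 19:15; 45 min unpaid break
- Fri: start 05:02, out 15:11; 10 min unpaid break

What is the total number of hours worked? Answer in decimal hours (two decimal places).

Wed: 08:06–17:00 = 8 h 54 min; less 20 min break → 8 h 34 min
Thu: 10:31–19:15 = 8 h 44 min; less 45 min break → 7 h 59 min
Fri: 05:02–15:11 = 10 h 9 min; less 10 min break → 9 h 59 min
Total: 8 h 34 min + 7 h 59 min + 9 h 59 min = 26 h 32 min.

26.53 hours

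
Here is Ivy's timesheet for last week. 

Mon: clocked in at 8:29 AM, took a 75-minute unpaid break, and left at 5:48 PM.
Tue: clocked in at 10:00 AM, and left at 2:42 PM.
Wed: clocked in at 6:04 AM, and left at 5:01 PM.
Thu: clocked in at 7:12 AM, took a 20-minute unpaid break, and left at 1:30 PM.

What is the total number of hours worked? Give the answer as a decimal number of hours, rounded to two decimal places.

Mon: 8:29 AM–5:48 PM = 9 h 19 min; less 75 min break → 8 h 4 min
Tue: 10:00 AM–2:42 PM = 4 h 42 min
Wed: 6:04 AM–5:01 PM = 10 h 57 min
Thu: 7:12 AM–1:30 PM = 6 h 18 min; less 20 min break → 5 h 58 min
Total: 8 h 4 min + 4 h 42 min + 10 h 57 min + 5 h 58 min = 29 h 41 min.

29.68 hours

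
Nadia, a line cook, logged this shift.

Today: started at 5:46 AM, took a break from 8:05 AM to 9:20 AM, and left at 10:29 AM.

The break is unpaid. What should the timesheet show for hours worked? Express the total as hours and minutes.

3 h 28 min

Today: 5:46 AM–10:29 AM = 4 h 43 min; less 75 min break → 3 h 28 min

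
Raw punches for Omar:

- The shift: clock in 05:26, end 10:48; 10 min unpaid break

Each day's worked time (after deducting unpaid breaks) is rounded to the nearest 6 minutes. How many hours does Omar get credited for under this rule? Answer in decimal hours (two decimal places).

The shift: 05:26–10:48 = 5 h 22 min − 10 min = 5 h 12 min → rounds to 5 h 12 min

5.20 hours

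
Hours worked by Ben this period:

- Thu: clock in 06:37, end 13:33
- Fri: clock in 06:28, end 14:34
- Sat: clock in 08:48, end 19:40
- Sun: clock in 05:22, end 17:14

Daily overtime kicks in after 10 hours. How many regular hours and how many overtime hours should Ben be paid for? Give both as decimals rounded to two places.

Thu: 06:37–13:33 = 6 h 56 min
Fri: 06:28–14:34 = 8 h 6 min
Sat: 08:48–19:40 = 10 h 52 min
Sun: 05:22–17:14 = 11 h 52 min
Thu reg 6 h 56 min / OT 0 h 0 min; Fri reg 8 h 6 min / OT 0 h 0 min; Sat reg 10 h 0 min / OT 0 h 52 min; Sun reg 10 h 0 min / OT 1 h 52 min.
Totals: regular 35 h 2 min, overtime 2 h 44 min.

Regular 35.03 hours, overtime 2.73 hours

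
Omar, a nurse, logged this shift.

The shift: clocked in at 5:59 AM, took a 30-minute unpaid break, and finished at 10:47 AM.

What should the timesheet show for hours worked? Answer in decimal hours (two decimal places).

The shift: 5:59 AM–10:47 AM = 4 h 48 min; less 30 min break → 4 h 18 min

4.30 hours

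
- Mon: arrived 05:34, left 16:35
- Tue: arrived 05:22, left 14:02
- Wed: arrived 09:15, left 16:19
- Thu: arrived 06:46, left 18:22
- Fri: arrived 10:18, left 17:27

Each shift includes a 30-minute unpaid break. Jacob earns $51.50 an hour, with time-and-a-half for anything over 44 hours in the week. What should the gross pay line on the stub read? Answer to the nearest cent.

Mon: 05:34–16:35 = 11 h 1 min; less 30 min break → 10 h 31 min
Tue: 05:22–14:02 = 8 h 40 min; less 30 min break → 8 h 10 min
Wed: 09:15–16:19 = 7 h 4 min; less 30 min break → 6 h 34 min
Thu: 06:46–18:22 = 11 h 36 min; less 30 min break → 11 h 6 min
Fri: 10:18–17:27 = 7 h 9 min; less 30 min break → 6 h 39 min
Total worked: 43 h 0 min = 2580 min.
Regular 43 h 0 min = 2580 min at $51.50/h; overtime 0 h 0 min = 0 min at $77.25/h.
Pay = (2580 × $51.50 + 0 × $77.25) ÷ 60 = $2214.50.

$2214.50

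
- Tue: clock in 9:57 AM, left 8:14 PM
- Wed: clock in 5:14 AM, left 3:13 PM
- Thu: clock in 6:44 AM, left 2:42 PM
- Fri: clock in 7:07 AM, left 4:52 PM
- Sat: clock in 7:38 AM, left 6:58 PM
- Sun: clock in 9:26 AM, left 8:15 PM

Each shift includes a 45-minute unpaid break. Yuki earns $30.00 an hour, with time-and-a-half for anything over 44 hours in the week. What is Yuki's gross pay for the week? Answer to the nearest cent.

$1843.50

Tue: 9:57 AM–8:14 PM = 10 h 17 min; less 45 min break → 9 h 32 min
Wed: 5:14 AM–3:13 PM = 9 h 59 min; less 45 min break → 9 h 14 min
Thu: 6:44 AM–2:42 PM = 7 h 58 min; less 45 min break → 7 h 13 min
Fri: 7:07 AM–4:52 PM = 9 h 45 min; less 45 min break → 9 h 0 min
Sat: 7:38 AM–6:58 PM = 11 h 20 min; less 45 min break → 10 h 35 min
Sun: 9:26 AM–8:15 PM = 10 h 49 min; less 45 min break → 10 h 4 min
Total worked: 55 h 38 min = 3338 min.
Regular 44 h 0 min = 2640 min at $30.00/h; overtime 11 h 38 min = 698 min at $45.00/h.
Pay = (2640 × $30.00 + 698 × $45.00) ÷ 60 = $1843.50.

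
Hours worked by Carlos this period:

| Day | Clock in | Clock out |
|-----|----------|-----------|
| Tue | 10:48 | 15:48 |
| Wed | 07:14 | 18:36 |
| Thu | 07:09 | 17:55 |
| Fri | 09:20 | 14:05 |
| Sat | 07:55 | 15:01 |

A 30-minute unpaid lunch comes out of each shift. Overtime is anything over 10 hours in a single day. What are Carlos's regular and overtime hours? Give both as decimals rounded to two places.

Tue: 10:48–15:48 = 5 h 0 min; less 30 min break → 4 h 30 min
Wed: 07:14–18:36 = 11 h 22 min; less 30 min break → 10 h 52 min
Thu: 07:09–17:55 = 10 h 46 min; less 30 min break → 10 h 16 min
Fri: 09:20–14:05 = 4 h 45 min; less 30 min break → 4 h 15 min
Sat: 07:55–15:01 = 7 h 6 min; less 30 min break → 6 h 36 min
Tue reg 4 h 30 min / OT 0 h 0 min; Wed reg 10 h 0 min / OT 0 h 52 min; Thu reg 10 h 0 min / OT 0 h 16 min; Fri reg 4 h 15 min / OT 0 h 0 min; Sat reg 6 h 36 min / OT 0 h 0 min.
Totals: regular 35 h 21 min, overtime 1 h 8 min.

Regular 35.35 hours, overtime 1.13 hours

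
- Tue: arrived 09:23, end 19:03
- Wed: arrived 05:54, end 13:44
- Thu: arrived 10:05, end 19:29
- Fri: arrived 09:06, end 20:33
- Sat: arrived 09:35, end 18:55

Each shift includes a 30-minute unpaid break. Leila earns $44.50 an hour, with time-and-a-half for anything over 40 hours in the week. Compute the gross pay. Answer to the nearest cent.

$2125.99

Tue: 09:23–19:03 = 9 h 40 min; less 30 min break → 9 h 10 min
Wed: 05:54–13:44 = 7 h 50 min; less 30 min break → 7 h 20 min
Thu: 10:05–19:29 = 9 h 24 min; less 30 min break → 8 h 54 min
Fri: 09:06–20:33 = 11 h 27 min; less 30 min break → 10 h 57 min
Sat: 09:35–18:55 = 9 h 20 min; less 30 min break → 8 h 50 min
Total worked: 45 h 11 min = 2711 min.
Regular 40 h 0 min = 2400 min at $44.50/h; overtime 5 h 11 min = 311 min at $66.75/h.
Pay = (2400 × $44.50 + 311 × $66.75) ÷ 60 = $2125.99.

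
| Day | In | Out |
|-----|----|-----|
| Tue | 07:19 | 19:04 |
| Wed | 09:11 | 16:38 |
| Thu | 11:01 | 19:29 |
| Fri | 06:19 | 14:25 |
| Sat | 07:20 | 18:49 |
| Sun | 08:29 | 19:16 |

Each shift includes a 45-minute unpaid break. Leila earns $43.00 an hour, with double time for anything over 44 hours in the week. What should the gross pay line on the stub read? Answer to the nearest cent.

Tue: 07:19–19:04 = 11 h 45 min; less 45 min break → 11 h 0 min
Wed: 09:11–16:38 = 7 h 27 min; less 45 min break → 6 h 42 min
Thu: 11:01–19:29 = 8 h 28 min; less 45 min break → 7 h 43 min
Fri: 06:19–14:25 = 8 h 6 min; less 45 min break → 7 h 21 min
Sat: 07:20–18:49 = 11 h 29 min; less 45 min break → 10 h 44 min
Sun: 08:29–19:16 = 10 h 47 min; less 45 min break → 10 h 2 min
Total worked: 53 h 32 min = 3212 min.
Regular 44 h 0 min = 2640 min at $43.00/h; overtime 9 h 32 min = 572 min at $86.00/h.
Pay = (2640 × $43.00 + 572 × $86.00) ÷ 60 = $2711.87.

$2711.87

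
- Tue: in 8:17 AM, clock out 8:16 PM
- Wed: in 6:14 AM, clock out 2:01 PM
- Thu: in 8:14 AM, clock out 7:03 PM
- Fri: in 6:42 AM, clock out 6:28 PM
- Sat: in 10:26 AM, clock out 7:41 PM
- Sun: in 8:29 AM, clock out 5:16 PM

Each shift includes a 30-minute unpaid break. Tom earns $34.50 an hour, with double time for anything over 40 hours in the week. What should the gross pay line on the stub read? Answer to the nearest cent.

Tue: 8:17 AM–8:16 PM = 11 h 59 min; less 30 min break → 11 h 29 min
Wed: 6:14 AM–2:01 PM = 7 h 47 min; less 30 min break → 7 h 17 min
Thu: 8:14 AM–7:03 PM = 10 h 49 min; less 30 min break → 10 h 19 min
Fri: 6:42 AM–6:28 PM = 11 h 46 min; less 30 min break → 11 h 16 min
Sat: 10:26 AM–7:41 PM = 9 h 15 min; less 30 min break → 8 h 45 min
Sun: 8:29 AM–5:16 PM = 8 h 47 min; less 30 min break → 8 h 17 min
Total worked: 57 h 23 min = 3443 min.
Regular 40 h 0 min = 2400 min at $34.50/h; overtime 17 h 23 min = 1043 min at $69.00/h.
Pay = (2400 × $34.50 + 1043 × $69.00) ÷ 60 = $2579.45.

$2579.45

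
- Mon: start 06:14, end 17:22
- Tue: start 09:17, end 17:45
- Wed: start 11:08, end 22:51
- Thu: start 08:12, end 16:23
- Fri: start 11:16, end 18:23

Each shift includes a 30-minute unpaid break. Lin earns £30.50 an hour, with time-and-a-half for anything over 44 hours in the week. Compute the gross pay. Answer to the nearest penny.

£1347.34

Mon: 06:14–17:22 = 11 h 8 min; less 30 min break → 10 h 38 min
Tue: 09:17–17:45 = 8 h 28 min; less 30 min break → 7 h 58 min
Wed: 11:08–22:51 = 11 h 43 min; less 30 min break → 11 h 13 min
Thu: 08:12–16:23 = 8 h 11 min; less 30 min break → 7 h 41 min
Fri: 11:16–18:23 = 7 h 7 min; less 30 min break → 6 h 37 min
Total worked: 44 h 7 min = 2647 min.
Regular 44 h 0 min = 2640 min at £30.50/h; overtime 0 h 7 min = 7 min at £45.75/h.
Pay = (2640 × £30.50 + 7 × £45.75) ÷ 60 = £1347.34.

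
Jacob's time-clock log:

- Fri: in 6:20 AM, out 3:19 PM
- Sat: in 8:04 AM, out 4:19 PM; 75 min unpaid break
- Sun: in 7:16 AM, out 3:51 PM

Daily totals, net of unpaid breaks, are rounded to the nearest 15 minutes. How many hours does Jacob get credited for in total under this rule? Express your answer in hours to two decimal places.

24.50 hours

Fri: 6:20 AM–3:19 PM = 8 h 59 min → rounds to 9 h 0 min
Sat: 8:04 AM–4:19 PM = 8 h 15 min − 75 min = 7 h 0 min → rounds to 7 h 0 min
Sun: 7:16 AM–3:51 PM = 8 h 35 min → rounds to 8 h 30 min
Total credited: 24 h 30 min.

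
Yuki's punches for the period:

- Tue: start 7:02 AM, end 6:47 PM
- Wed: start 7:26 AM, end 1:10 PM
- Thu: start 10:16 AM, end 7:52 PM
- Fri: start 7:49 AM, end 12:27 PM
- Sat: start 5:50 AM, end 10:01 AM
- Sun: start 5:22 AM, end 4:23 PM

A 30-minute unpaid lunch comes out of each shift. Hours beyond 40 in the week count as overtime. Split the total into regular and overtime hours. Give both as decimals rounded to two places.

Regular 40.00 hours, overtime 3.92 hours

Tue: 7:02 AM–6:47 PM = 11 h 45 min; less 30 min break → 11 h 15 min
Wed: 7:26 AM–1:10 PM = 5 h 44 min; less 30 min break → 5 h 14 min
Thu: 10:16 AM–7:52 PM = 9 h 36 min; less 30 min break → 9 h 6 min
Fri: 7:49 AM–12:27 PM = 4 h 38 min; less 30 min break → 4 h 8 min
Sat: 5:50 AM–10:01 AM = 4 h 11 min; less 30 min break → 3 h 41 min
Sun: 5:22 AM–4:23 PM = 11 h 1 min; less 30 min break → 10 h 31 min
Total worked: 43 h 55 min = 43.92 h.
Threshold 40 h → overtime 3 h 55 min, regular 40 h 0 min.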